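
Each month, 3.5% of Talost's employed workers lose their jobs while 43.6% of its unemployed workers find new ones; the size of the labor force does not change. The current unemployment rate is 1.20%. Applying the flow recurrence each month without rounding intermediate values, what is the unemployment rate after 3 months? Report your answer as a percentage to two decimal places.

With a fixed labor force, u_{t+1} = u_t + s·(1−u_t) − f·u_t = u_t·(1−s−f) + s.
Here 1−s−f = 0.529 and s = 0.035.
u_1 = 0.012000 × 0.529 + 0.035 = 0.041348.
u_2 = 0.041348 × 0.529 + 0.035 = 0.056873.
u_3 = 0.056873 × 0.529 + 0.035 = 0.065086.

Unemployment rate after three months ≈ 6.51%.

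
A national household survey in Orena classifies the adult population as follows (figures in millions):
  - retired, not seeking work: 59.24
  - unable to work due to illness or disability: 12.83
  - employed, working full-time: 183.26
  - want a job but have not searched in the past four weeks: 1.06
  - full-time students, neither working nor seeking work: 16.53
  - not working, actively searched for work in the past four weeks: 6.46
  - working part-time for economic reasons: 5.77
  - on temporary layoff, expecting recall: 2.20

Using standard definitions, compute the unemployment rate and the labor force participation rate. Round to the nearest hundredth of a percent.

Employed = 183.26 + 5.77 = 189.03 million (anyone who worked, including part-time for economic reasons, counts as employed).
Unemployed = 6.46 + 2.20 = 8.66 million (jobless and actively searching, or on temporary layoff).
Labor force = 189.03 + 8.66 = 197.69 million.
Not in labor force = 59.24 + 12.83 + 1.06 + 16.53 = 89.66 million (those not working and not actively searching are outside the labor force — including those who want a job but have given up searching).
Civilian working-age population = 197.69 + 89.66 = 287.35 million.
Unemployment rate = 8.66 / 197.69 = 4.38%.
Labor force participation rate = 197.69 / 287.35 = 68.80%.

Unemployment rate ≈ 4.38%; labor force participation rate ≈ 68.80%.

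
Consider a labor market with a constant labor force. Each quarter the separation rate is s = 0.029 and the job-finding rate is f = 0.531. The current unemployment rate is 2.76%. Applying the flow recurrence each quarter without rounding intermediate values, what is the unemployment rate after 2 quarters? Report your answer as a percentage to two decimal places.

With a fixed labor force, u_{t+1} = u_t + s·(1−u_t) − f·u_t = u_t·(1−s−f) + s.
Here 1−s−f = 0.440 and s = 0.029.
u_1 = 0.027600 × 0.440 + 0.029 = 0.041144.
u_2 = 0.041144 × 0.440 + 0.029 = 0.047103.

Unemployment rate after two quarters ≈ 4.71%.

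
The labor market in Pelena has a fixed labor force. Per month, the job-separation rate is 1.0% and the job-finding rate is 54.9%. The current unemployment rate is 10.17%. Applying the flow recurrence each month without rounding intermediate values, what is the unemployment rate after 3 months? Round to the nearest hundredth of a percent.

With a fixed labor force, u_{t+1} = u_t + s·(1−u_t) − f·u_t = u_t·(1−s−f) + s.
Here 1−s−f = 0.441 and s = 0.010.
u_1 = 0.101700 × 0.441 + 0.010 = 0.054850.
u_2 = 0.054850 × 0.441 + 0.010 = 0.034189.
u_3 = 0.034189 × 0.441 + 0.010 = 0.025077.

Unemployment rate after three months ≈ 2.51%.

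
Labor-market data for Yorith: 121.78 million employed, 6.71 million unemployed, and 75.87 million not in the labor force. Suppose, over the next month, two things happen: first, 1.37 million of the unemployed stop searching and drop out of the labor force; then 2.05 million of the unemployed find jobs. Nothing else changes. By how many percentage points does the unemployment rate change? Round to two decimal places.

The unemployment rate changes by −2.63 percentage points.

Initially, labor force = 121.78 + 6.71 = 128.49 million, so u = 6.71/128.49 = 5.22%.
After the first change, unemployed and labor force both fall by 1.37 → E = 121.78, U = 5.34, labor force = 127.12 million.
After the second change, unemployed falls and employed rises by 2.05; labor force unchanged → E = 123.83, U = 3.29, labor force = 127.12 million.
New unemployment rate = 3.29 / 127.12 = 2.59%.
Change = 2.59% − 5.22% = −2.63 percentage points.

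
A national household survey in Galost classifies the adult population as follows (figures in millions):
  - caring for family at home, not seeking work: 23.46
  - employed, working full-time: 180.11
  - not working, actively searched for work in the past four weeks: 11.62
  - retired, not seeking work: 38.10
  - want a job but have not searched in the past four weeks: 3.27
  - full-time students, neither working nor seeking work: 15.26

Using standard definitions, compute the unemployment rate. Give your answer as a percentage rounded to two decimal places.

Employed = 180.11 million.
Unemployed = 11.62 million.
Labor force = 180.11 + 11.62 = 191.73 million.
Unemployment rate = 11.62 / 191.73 = 6.06%.

Unemployment rate ≈ 6.06%.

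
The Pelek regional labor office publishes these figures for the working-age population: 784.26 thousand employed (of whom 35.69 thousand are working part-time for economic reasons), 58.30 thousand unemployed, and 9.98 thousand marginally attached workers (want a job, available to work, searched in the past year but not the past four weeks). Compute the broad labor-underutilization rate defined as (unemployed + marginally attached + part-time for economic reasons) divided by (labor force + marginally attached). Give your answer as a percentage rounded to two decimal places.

Broad underutilization rate ≈ 12.20%.

Labor force = 784.26 + 58.30 = 842.56 thousand.
Numerator = 58.30 + 9.98 + 35.69 = 103.97 thousand.
Denominator = 842.56 + 9.98 = 852.54 thousand.
Broad rate = 103.97 / 852.54 = 12.20%.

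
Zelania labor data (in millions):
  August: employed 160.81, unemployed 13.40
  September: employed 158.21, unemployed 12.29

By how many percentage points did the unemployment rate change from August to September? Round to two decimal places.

August: labor force = 160.81 + 13.40 = 174.21; u = 13.40/174.21 = 7.69%.
September: labor force = 158.21 + 12.29 = 170.50; u = 12.29/170.50 = 7.21%.
Change = 7.21% − 7.69% = −0.48 pp.

The unemployment rate changed by −0.48 percentage points.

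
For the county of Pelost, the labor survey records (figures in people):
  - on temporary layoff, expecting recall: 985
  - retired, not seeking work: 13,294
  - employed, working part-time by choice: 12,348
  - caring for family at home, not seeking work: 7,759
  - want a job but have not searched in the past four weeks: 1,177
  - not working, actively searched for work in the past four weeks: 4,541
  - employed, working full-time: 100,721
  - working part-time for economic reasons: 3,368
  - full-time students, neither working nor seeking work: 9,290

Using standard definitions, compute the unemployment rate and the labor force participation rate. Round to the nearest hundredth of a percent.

Unemployment rate ≈ 4.53%; labor force participation rate ≈ 79.46%.

Employed = 12,348 + 100,721 + 3,368 = 116,437 (anyone who worked, including part-time for economic reasons, counts as employed).
Unemployed = 985 + 4,541 = 5,526 (jobless and actively searching, or on temporary layoff).
Labor force = 116,437 + 5,526 = 121,963.
Not in labor force = 13,294 + 7,759 + 1,177 + 9,290 = 31,520 (those not working and not actively searching are outside the labor force — including those who want a job but have given up searching).
Civilian working-age population = 121,963 + 31,520 = 153,483.
Unemployment rate = 5,526 / 121,963 = 4.53%.
Labor force participation rate = 121,963 / 153,483 = 79.46%.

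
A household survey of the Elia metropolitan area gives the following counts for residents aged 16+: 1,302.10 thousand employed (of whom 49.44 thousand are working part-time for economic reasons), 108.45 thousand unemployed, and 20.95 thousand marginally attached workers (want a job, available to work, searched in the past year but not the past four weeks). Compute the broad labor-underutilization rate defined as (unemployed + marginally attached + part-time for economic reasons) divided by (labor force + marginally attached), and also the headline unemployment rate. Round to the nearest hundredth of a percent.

Labor force = 1,302.10 + 108.45 = 1,410.55 thousand.
Numerator = 108.45 + 20.95 + 49.44 = 178.84 thousand.
Denominator = 1,410.55 + 20.95 = 1,431.50 thousand.
Broad rate = 178.84 / 1,431.50 = 12.49%.
Headline unemployment rate = 108.45 / 1,410.55 = 7.69%.

Broad underutilization rate ≈ 12.49%; headline unemployment rate ≈ 7.69%.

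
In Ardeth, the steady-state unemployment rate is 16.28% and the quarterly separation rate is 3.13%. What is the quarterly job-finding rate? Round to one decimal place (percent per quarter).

Job-finding rate ≈ 16.1% per quarter.

From u* = s/(s+f): f = s·(1−u)/u.
f = 3.13 × (1 − 0.1628) / 0.1628 = 2.6204 / 0.1628 ≈ 16.1% per quarter.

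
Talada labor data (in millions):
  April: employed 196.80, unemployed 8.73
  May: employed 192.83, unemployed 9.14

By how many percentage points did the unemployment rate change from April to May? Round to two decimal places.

April: labor force = 196.80 + 8.73 = 205.53; u = 8.73/205.53 = 4.25%.
May: labor force = 192.83 + 9.14 = 201.97; u = 9.14/201.97 = 4.53%.
Change = 4.53% − 4.25% = +0.28 pp.

The unemployment rate changed by +0.28 percentage points.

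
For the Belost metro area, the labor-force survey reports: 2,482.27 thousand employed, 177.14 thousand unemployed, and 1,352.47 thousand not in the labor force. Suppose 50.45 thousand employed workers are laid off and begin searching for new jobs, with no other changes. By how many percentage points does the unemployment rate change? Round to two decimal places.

The unemployment rate changes by +1.90 percentage points.

Initially, labor force = 2,482.27 + 177.14 = 2,659.41 thousand, so u = 177.14/2,659.41 = 6.66%.
After the change, employed falls and unemployed rises by 50.45; labor force unchanged → E = 2,431.82, U = 227.59, labor force = 2,659.41 thousand.
New unemployment rate = 227.59 / 2,659.41 = 8.56%.
Change = 8.56% − 6.66% = +1.90 percentage points.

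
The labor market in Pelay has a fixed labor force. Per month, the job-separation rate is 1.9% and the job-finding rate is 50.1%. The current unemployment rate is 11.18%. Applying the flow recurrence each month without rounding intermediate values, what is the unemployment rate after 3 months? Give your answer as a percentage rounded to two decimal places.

With a fixed labor force, u_{t+1} = u_t + s·(1−u_t) − f·u_t = u_t·(1−s−f) + s.
Here 1−s−f = 0.480 and s = 0.019.
u_1 = 0.111800 × 0.480 + 0.019 = 0.072664.
u_2 = 0.072664 × 0.480 + 0.019 = 0.053879.
u_3 = 0.053879 × 0.480 + 0.019 = 0.044862.

Unemployment rate after three months ≈ 4.49%.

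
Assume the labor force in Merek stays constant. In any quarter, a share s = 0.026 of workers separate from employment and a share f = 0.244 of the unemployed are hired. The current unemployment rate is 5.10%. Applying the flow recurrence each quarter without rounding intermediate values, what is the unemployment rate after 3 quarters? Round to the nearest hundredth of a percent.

Unemployment rate after three quarters ≈ 7.87%.

With a fixed labor force, u_{t+1} = u_t + s·(1−u_t) − f·u_t = u_t·(1−s−f) + s.
Here 1−s−f = 0.730 and s = 0.026.
u_1 = 0.051000 × 0.730 + 0.026 = 0.063230.
u_2 = 0.063230 × 0.730 + 0.026 = 0.072158.
u_3 = 0.072158 × 0.730 + 0.026 = 0.078675.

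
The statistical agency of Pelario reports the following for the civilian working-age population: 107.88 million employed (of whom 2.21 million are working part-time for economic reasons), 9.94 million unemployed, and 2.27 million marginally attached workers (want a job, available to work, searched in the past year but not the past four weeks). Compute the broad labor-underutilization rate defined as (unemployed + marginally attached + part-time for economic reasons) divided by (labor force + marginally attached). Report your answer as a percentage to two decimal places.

Labor force = 107.88 + 9.94 = 117.82 million.
Numerator = 9.94 + 2.27 + 2.21 = 14.42 million.
Denominator = 117.82 + 2.27 = 120.09 million.
Broad rate = 14.42 / 120.09 = 12.01%.

Broad underutilization rate ≈ 12.01%.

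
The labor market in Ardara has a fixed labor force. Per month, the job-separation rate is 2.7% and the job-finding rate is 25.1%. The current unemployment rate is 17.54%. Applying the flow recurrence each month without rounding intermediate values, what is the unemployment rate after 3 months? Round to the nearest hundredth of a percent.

Unemployment rate after three months ≈ 12.66%.

With a fixed labor force, u_{t+1} = u_t + s·(1−u_t) − f·u_t = u_t·(1−s−f) + s.
Here 1−s−f = 0.722 and s = 0.027.
u_1 = 0.175400 × 0.722 + 0.027 = 0.153639.
u_2 = 0.153639 × 0.722 + 0.027 = 0.137927.
u_3 = 0.137927 × 0.722 + 0.027 = 0.126583.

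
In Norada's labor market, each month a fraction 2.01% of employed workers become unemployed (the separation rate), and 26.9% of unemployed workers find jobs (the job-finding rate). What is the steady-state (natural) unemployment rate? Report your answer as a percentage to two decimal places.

Steady-state unemployment rate ≈ 6.95%.

At steady state the flows balance: s·E = f·U, so U/(E+U) = s/(s+f).
u* = 2.01 / (2.01 + 26.9) = 2.01 / 28.91 = 6.95%.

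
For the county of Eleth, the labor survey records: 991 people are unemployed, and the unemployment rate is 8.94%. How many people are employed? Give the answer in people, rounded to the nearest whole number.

About 10,094 are employed.

Labor force = U / u = 991 / 0.0894 ≈ 11,085.
Employed = labor force − unemployed = 11,085 − 991 = 10,094.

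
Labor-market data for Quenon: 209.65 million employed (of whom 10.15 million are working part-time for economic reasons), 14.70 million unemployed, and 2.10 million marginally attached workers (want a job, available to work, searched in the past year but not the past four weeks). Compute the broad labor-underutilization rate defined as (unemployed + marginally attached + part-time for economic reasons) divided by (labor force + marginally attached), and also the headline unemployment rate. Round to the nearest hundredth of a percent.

Broad underutilization rate ≈ 11.90%; headline unemployment rate ≈ 6.55%.

Labor force = 209.65 + 14.70 = 224.35 million.
Numerator = 14.70 + 2.10 + 10.15 = 26.95 million.
Denominator = 224.35 + 2.10 = 226.45 million.
Broad rate = 26.95 / 226.45 = 11.90%.
Headline unemployment rate = 14.70 / 224.35 = 6.55%.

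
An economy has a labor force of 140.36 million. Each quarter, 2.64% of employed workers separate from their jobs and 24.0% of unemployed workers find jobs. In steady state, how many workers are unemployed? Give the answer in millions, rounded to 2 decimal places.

About 13.91 million are unemployed in steady state.

Steady-state unemployment rate u* = s/(s+f) = 2.64/(2.64+24.0) = 0.099099.
Unemployed = u* × labor force = 0.099099 × 140.36 ≈ 13.91 million.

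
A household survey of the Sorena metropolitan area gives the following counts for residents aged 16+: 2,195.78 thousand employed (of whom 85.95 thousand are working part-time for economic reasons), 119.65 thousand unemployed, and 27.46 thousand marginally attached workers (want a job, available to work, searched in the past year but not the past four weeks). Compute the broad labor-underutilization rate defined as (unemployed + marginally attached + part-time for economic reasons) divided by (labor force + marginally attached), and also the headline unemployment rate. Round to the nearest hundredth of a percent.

Labor force = 2,195.78 + 119.65 = 2,315.43 thousand.
Numerator = 119.65 + 27.46 + 85.95 = 233.06 thousand.
Denominator = 2,315.43 + 27.46 = 2,342.89 thousand.
Broad rate = 233.06 / 2,342.89 = 9.95%.
Headline unemployment rate = 119.65 / 2,315.43 = 5.17%.

Broad underutilization rate ≈ 9.95%; headline unemployment rate ≈ 5.17%.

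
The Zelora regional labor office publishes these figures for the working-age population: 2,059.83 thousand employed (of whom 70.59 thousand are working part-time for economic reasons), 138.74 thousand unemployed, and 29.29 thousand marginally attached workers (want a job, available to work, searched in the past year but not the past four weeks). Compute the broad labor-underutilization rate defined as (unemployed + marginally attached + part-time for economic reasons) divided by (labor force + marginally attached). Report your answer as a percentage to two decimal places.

Labor force = 2,059.83 + 138.74 = 2,198.57 thousand.
Numerator = 138.74 + 29.29 + 70.59 = 238.62 thousand.
Denominator = 2,198.57 + 29.29 = 2,227.86 thousand.
Broad rate = 238.62 / 2,227.86 = 10.71%.

Broad underutilization rate ≈ 10.71%.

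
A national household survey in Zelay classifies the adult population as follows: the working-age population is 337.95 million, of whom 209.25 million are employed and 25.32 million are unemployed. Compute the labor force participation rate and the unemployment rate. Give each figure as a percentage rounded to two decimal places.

Labor force = employed + unemployed = 209.25 + 25.32 = 234.57 million.
Unemployment rate = 25.32 / 234.57 = 10.79%.
Labor force participation rate = 234.57 / 337.95 = 69.41%.

Labor force participation rate ≈ 69.41%; unemployment rate ≈ 10.79%.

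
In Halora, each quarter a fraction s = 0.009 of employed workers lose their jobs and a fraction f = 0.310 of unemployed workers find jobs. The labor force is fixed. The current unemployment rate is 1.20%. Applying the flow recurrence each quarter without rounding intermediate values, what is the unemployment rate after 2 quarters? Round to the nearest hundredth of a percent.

Unemployment rate after two quarters ≈ 2.07%.

With a fixed labor force, u_{t+1} = u_t + s·(1−u_t) − f·u_t = u_t·(1−s−f) + s.
Here 1−s−f = 0.681 and s = 0.009.
u_1 = 0.012000 × 0.681 + 0.009 = 0.017172.
u_2 = 0.017172 × 0.681 + 0.009 = 0.020694.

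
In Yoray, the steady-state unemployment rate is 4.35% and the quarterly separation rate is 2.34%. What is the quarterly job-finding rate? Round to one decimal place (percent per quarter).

Job-finding rate ≈ 51.5% per quarter.

From u* = s/(s+f): f = s·(1−u)/u.
f = 2.34 × (1 − 0.0435) / 0.0435 = 2.2382 / 0.0435 ≈ 51.5% per quarter.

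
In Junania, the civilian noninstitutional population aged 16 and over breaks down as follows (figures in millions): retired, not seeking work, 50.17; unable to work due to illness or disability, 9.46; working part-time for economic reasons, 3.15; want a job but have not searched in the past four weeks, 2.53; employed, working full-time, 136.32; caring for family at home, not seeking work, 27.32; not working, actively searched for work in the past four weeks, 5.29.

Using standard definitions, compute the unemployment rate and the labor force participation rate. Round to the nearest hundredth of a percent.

Unemployment rate ≈ 3.65%; labor force participation rate ≈ 61.80%.

Employed = 3.15 + 136.32 = 139.47 million (anyone who worked, including part-time for economic reasons, counts as employed).
Unemployed = 5.29 million.
Labor force = 139.47 + 5.29 = 144.76 million.
Not in labor force = 50.17 + 9.46 + 2.53 + 27.32 = 89.48 million (those not working and not actively searching are outside the labor force — including those who want a job but have given up searching).
Civilian working-age population = 144.76 + 89.48 = 234.24 million.
Unemployment rate = 5.29 / 144.76 = 3.65%.
Labor force participation rate = 144.76 / 234.24 = 61.80%.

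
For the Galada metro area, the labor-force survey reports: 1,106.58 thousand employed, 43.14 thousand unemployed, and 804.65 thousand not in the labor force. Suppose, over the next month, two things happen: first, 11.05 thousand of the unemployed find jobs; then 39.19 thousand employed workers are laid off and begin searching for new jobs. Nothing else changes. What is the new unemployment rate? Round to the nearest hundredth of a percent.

New unemployment rate ≈ 6.20%.

Initially, labor force = 1,106.58 + 43.14 = 1,149.72 thousand, so u = 43.14/1,149.72 = 3.75%.
After the first change, unemployed falls and employed rises by 11.05; labor force unchanged → E = 1,117.63, U = 32.09, labor force = 1,149.72 thousand.
After the second change, employed falls and unemployed rises by 39.19; labor force unchanged → E = 1,078.44, U = 71.28, labor force = 1,149.72 thousand.
New unemployment rate = 71.28 / 1,149.72 = 6.20%.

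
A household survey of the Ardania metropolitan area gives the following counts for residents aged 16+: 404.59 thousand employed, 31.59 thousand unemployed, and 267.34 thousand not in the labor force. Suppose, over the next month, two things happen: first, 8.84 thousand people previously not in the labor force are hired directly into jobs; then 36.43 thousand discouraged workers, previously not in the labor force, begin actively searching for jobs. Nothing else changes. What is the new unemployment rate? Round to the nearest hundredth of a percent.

New unemployment rate ≈ 14.13%.

Initially, labor force = 404.59 + 31.59 = 436.18 thousand, so u = 31.59/436.18 = 7.24%.
After the first change, employed and labor force both rise by 8.84; unemployed unchanged → E = 413.43, U = 31.59, labor force = 445.02 thousand.
After the second change, unemployed and labor force both rise by 36.43 → E = 413.43, U = 68.02, labor force = 481.45 thousand.
New unemployment rate = 68.02 / 481.45 = 14.13%.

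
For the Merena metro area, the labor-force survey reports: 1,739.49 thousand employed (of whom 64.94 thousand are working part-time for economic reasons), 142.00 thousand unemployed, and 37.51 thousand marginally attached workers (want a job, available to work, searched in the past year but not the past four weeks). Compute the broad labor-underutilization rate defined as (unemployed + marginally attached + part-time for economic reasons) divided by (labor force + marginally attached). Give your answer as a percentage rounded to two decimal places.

Broad underutilization rate ≈ 12.74%.

Labor force = 1,739.49 + 142.00 = 1,881.49 thousand.
Numerator = 142.00 + 37.51 + 64.94 = 244.45 thousand.
Denominator = 1,881.49 + 37.51 = 1,919.00 thousand.
Broad rate = 244.45 / 1,919.00 = 12.74%.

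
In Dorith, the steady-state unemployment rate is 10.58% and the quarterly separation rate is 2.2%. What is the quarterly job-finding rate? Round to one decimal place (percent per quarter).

From u* = s/(s+f): f = s·(1−u)/u.
f = 2.2 × (1 − 0.1058) / 0.1058 = 1.9672 / 0.1058 ≈ 18.6% per quarter.

Job-finding rate ≈ 18.6% per quarter.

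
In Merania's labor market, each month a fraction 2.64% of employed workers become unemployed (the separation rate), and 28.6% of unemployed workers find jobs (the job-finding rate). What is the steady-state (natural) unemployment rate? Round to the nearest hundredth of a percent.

Steady-state unemployment rate ≈ 8.45%.

At steady state the flows balance: s·E = f·U, so U/(E+U) = s/(s+f).
u* = 2.64 / (2.64 + 28.6) = 2.64 / 31.24 = 8.45%.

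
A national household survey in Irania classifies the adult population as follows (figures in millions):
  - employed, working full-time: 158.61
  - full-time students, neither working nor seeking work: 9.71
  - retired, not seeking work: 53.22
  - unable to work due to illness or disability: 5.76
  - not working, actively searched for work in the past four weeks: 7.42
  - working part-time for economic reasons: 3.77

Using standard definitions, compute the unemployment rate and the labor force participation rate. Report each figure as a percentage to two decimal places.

Unemployment rate ≈ 4.37%; labor force participation rate ≈ 71.20%.

Employed = 158.61 + 3.77 = 162.38 million (anyone who worked, including part-time for economic reasons, counts as employed).
Unemployed = 7.42 million.
Labor force = 162.38 + 7.42 = 169.80 million.
Not in labor force = 9.71 + 53.22 + 5.76 = 68.69 million (those not working and not actively searching are outside the labor force).
Civilian working-age population = 169.80 + 68.69 = 238.49 million.
Unemployment rate = 7.42 / 169.80 = 4.37%.
Labor force participation rate = 169.80 / 238.49 = 71.20%.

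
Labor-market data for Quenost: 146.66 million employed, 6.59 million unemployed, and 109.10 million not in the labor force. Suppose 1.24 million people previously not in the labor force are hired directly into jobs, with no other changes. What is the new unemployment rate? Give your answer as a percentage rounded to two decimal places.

New unemployment rate ≈ 4.27%.

Initially, labor force = 146.66 + 6.59 = 153.25 million, so u = 6.59/153.25 = 4.30%.
After the change, employed and labor force both rise by 1.24; unemployed unchanged → E = 147.90, U = 6.59, labor force = 154.49 million.
New unemployment rate = 6.59 / 154.49 = 4.27%.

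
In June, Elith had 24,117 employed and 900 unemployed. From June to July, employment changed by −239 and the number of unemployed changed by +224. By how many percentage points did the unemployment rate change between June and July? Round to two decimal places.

June: labor force = 24,117 + 900 = 25,017; u = 900/25,017 = 3.60%.
July: labor force = 23,878 + 1,124 = 25,002; u = 1,124/25,002 = 4.50%.
Change = 4.50% − 3.60% = +0.90 pp.

The unemployment rate changed by +0.90 percentage points.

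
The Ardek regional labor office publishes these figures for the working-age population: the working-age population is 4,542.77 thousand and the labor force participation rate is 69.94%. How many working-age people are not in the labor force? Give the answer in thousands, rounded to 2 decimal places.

Share not in the labor force = 1 − 0.6994 = 0.3006.
Not in labor force = 0.3006 × 4,542.77 ≈ 1,365.56 thousand.

About 1,365.56 thousand are not in the labor force.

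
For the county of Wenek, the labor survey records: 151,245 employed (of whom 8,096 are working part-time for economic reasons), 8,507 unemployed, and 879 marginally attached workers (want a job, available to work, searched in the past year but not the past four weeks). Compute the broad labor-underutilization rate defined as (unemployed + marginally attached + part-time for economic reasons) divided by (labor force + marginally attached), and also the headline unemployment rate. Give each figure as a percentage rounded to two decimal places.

Labor force = 151,245 + 8,507 = 159,752.
Numerator = 8,507 + 879 + 8,096 = 17,482.
Denominator = 159,752 + 879 = 160,631.
Broad rate = 17,482 / 160,631 = 10.88%.
Headline unemployment rate = 8,507 / 159,752 = 5.33%.

Broad underutilization rate ≈ 10.88%; headline unemployment rate ≈ 5.33%.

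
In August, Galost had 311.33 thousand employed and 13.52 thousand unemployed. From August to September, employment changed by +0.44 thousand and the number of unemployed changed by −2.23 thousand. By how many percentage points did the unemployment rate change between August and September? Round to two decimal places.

The unemployment rate changed by −0.67 percentage points.

August: labor force = 311.33 + 13.52 = 324.85; u = 13.52/324.85 = 4.16%.
September: labor force = 311.77 + 11.29 = 323.06; u = 11.29/323.06 = 3.49%.
Change = 3.49% − 4.16% = −0.67 pp.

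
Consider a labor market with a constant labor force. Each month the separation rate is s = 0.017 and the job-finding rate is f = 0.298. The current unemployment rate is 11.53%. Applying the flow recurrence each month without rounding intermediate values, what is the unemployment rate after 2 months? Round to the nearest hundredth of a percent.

With a fixed labor force, u_{t+1} = u_t + s·(1−u_t) − f·u_t = u_t·(1−s−f) + s.
Here 1−s−f = 0.685 and s = 0.017.
u_1 = 0.115300 × 0.685 + 0.017 = 0.095981.
u_2 = 0.095981 × 0.685 + 0.017 = 0.082747.

Unemployment rate after two months ≈ 8.27%.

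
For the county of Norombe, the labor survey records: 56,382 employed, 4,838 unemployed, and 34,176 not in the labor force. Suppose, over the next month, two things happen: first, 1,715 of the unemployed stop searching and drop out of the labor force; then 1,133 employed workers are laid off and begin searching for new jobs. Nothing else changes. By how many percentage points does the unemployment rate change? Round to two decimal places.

Initially, labor force = 56,382 + 4,838 = 61,220, so u = 4,838/61,220 = 7.90%.
After the first change, unemployed and labor force both fall by 1,715 → E = 56,382, U = 3,123, labor force = 59,505.
After the second change, employed falls and unemployed rises by 1,133; labor force unchanged → E = 55,249, U = 4,256, labor force = 59,505.
New unemployment rate = 4,256 / 59,505 = 7.15%.
Change = 7.15% − 7.90% = −0.75 percentage points.

The unemployment rate changes by −0.75 percentage points.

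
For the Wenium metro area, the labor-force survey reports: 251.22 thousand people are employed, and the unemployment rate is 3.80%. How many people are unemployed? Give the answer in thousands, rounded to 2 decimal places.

Let U be the number unemployed. The labor force is E + U, and U/(E+U) = 0.0380.
So U = 0.0380 × 251.22 / (1 − 0.0380) = 9.5464 / 0.9620 ≈ 9.92 thousand.

About 9.92 thousand are unemployed.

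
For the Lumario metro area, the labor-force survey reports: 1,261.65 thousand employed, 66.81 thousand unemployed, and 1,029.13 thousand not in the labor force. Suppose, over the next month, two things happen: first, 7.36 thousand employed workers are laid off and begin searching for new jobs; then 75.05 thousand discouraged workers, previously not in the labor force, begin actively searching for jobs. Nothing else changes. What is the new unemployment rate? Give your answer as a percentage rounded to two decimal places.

Initially, labor force = 1,261.65 + 66.81 = 1,328.46 thousand, so u = 66.81/1,328.46 = 5.03%.
After the first change, employed falls and unemployed rises by 7.36; labor force unchanged → E = 1,254.29, U = 74.17, labor force = 1,328.46 thousand.
After the second change, unemployed and labor force both rise by 75.05 → E = 1,254.29, U = 149.22, labor force = 1,403.51 thousand.
New unemployment rate = 149.22 / 1,403.51 = 10.63%.

New unemployment rate ≈ 10.63%.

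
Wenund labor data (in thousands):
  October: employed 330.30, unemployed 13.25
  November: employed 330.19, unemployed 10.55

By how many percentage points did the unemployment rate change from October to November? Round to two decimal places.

October: labor force = 330.30 + 13.25 = 343.55; u = 13.25/343.55 = 3.86%.
November: labor force = 330.19 + 10.55 = 340.74; u = 10.55/340.74 = 3.10%.
Change = 3.10% − 3.86% = −0.76 pp.

The unemployment rate changed by −0.76 percentage points.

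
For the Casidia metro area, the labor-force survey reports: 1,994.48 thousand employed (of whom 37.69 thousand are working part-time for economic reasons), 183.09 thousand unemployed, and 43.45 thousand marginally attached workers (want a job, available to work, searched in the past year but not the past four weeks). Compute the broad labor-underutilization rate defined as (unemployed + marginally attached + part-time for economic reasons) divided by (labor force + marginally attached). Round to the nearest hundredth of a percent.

Labor force = 1,994.48 + 183.09 = 2,177.57 thousand.
Numerator = 183.09 + 43.45 + 37.69 = 264.23 thousand.
Denominator = 2,177.57 + 43.45 = 2,221.02 thousand.
Broad rate = 264.23 / 2,221.02 = 11.90%.

Broad underutilization rate ≈ 11.90%.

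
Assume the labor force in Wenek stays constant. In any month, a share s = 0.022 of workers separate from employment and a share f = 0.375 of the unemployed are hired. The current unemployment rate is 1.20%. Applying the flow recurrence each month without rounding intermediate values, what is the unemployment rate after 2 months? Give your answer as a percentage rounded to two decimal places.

Unemployment rate after two months ≈ 3.96%.

With a fixed labor force, u_{t+1} = u_t + s·(1−u_t) − f·u_t = u_t·(1−s−f) + s.
Here 1−s−f = 0.603 and s = 0.022.
u_1 = 0.012000 × 0.603 + 0.022 = 0.029236.
u_2 = 0.029236 × 0.603 + 0.022 = 0.039629.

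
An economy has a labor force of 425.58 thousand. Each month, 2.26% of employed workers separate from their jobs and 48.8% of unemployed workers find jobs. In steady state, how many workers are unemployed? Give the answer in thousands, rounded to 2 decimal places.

About 18.84 thousand are unemployed in steady state.

Steady-state unemployment rate u* = s/(s+f) = 2.26/(2.26+48.8) = 0.044262.
Unemployed = u* × labor force = 0.044262 × 425.58 ≈ 18.84 thousand.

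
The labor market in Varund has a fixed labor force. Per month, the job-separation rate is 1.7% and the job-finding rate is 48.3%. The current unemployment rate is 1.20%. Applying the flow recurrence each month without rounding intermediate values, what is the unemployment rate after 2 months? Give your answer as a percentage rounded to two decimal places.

Unemployment rate after two months ≈ 2.85%.

With a fixed labor force, u_{t+1} = u_t + s·(1−u_t) − f·u_t = u_t·(1−s−f) + s.
Here 1−s−f = 0.500 and s = 0.017.
u_1 = 0.012000 × 0.500 + 0.017 = 0.023000.
u_2 = 0.023000 × 0.500 + 0.017 = 0.028500.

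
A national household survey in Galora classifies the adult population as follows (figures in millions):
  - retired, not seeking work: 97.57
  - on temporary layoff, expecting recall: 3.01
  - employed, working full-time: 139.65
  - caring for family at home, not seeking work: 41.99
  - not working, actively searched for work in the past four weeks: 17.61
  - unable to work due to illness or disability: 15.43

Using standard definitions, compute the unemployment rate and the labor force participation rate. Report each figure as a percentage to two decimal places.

Employed = 139.65 million.
Unemployed = 3.01 + 17.61 = 20.62 million (jobless and actively searching, or on temporary layoff).
Labor force = 139.65 + 20.62 = 160.27 million.
Not in labor force = 97.57 + 41.99 + 15.43 = 154.99 million (those not working and not actively searching are outside the labor force).
Civilian working-age population = 160.27 + 154.99 = 315.26 million.
Unemployment rate = 20.62 / 160.27 = 12.87%.
Labor force participation rate = 160.27 / 315.26 = 50.84%.

Unemployment rate ≈ 12.87%; labor force participation rate ≈ 50.84%.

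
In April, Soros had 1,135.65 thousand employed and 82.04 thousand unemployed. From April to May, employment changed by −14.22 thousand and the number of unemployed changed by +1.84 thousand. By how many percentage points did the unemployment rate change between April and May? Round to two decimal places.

The unemployment rate changed by +0.22 percentage points.

April: labor force = 1,135.65 + 82.04 = 1,217.69; u = 82.04/1,217.69 = 6.74%.
May: labor force = 1,121.43 + 83.88 = 1,205.31; u = 83.88/1,205.31 = 6.96%.
Change = 6.96% − 6.74% = +0.22 pp.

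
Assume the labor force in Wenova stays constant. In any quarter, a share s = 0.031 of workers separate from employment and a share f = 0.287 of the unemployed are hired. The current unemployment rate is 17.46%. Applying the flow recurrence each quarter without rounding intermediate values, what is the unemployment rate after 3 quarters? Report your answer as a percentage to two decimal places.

Unemployment rate after three quarters ≈ 12.19%.

With a fixed labor force, u_{t+1} = u_t + s·(1−u_t) − f·u_t = u_t·(1−s−f) + s.
Here 1−s−f = 0.682 and s = 0.031.
u_1 = 0.174600 × 0.682 + 0.031 = 0.150077.
u_2 = 0.150077 × 0.682 + 0.031 = 0.133353.
u_3 = 0.133353 × 0.682 + 0.031 = 0.121947.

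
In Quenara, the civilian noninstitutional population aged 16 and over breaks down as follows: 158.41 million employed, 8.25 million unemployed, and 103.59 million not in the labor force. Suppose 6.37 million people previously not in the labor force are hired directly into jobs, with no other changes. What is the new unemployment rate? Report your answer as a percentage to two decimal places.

Initially, labor force = 158.41 + 8.25 = 166.66 million, so u = 8.25/166.66 = 4.95%.
After the change, employed and labor force both rise by 6.37; unemployed unchanged → E = 164.78, U = 8.25, labor force = 173.03 million.
New unemployment rate = 8.25 / 173.03 = 4.77%.

New unemployment rate ≈ 4.77%.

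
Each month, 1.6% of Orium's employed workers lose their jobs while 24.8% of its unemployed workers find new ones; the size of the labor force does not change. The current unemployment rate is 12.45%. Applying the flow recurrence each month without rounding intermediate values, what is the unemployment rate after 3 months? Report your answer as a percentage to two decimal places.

With a fixed labor force, u_{t+1} = u_t + s·(1−u_t) − f·u_t = u_t·(1−s−f) + s.
Here 1−s−f = 0.736 and s = 0.016.
u_1 = 0.124500 × 0.736 + 0.016 = 0.107632.
u_2 = 0.107632 × 0.736 + 0.016 = 0.095217.
u_3 = 0.095217 × 0.736 + 0.016 = 0.086080.

Unemployment rate after three months ≈ 8.61%.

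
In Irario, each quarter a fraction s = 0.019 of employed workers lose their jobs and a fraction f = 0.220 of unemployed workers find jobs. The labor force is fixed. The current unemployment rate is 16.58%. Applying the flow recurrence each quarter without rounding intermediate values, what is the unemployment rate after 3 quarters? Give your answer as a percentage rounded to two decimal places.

Unemployment rate after three quarters ≈ 11.75%.

With a fixed labor force, u_{t+1} = u_t + s·(1−u_t) − f·u_t = u_t·(1−s−f) + s.
Here 1−s−f = 0.761 and s = 0.019.
u_1 = 0.165800 × 0.761 + 0.019 = 0.145174.
u_2 = 0.145174 × 0.761 + 0.019 = 0.129477.
u_3 = 0.129477 × 0.761 + 0.019 = 0.117532.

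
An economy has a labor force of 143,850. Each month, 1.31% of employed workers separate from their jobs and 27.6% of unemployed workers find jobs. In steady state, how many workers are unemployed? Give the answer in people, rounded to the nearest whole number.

Steady-state unemployment rate u* = s/(s+f) = 1.31/(1.31+27.6) = 0.045313.
Unemployed = u* × labor force = 0.045313 × 143,850 ≈ 6,518.

About 6,518 are unemployed in steady state.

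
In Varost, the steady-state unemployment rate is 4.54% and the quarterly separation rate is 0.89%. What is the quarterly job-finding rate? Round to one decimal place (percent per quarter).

From u* = s/(s+f): f = s·(1−u)/u.
f = 0.89 × (1 − 0.0454) / 0.0454 = 0.8496 / 0.0454 ≈ 18.7% per quarter.

Job-finding rate ≈ 18.7% per quarter.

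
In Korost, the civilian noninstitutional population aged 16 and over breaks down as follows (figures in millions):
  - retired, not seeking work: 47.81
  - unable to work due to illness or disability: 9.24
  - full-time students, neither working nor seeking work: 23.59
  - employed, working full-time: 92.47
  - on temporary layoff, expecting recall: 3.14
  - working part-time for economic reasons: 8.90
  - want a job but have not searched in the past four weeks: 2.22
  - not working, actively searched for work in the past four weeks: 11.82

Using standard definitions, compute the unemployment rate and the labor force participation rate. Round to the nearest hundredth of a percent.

Employed = 92.47 + 8.90 = 101.37 million (anyone who worked, including part-time for economic reasons, counts as employed).
Unemployed = 3.14 + 11.82 = 14.96 million (jobless and actively searching, or on temporary layoff).
Labor force = 101.37 + 14.96 = 116.33 million.
Not in labor force = 47.81 + 9.24 + 23.59 + 2.22 = 82.86 million (those not working and not actively searching are outside the labor force — including those who want a job but have given up searching).
Civilian working-age population = 116.33 + 82.86 = 199.19 million.
Unemployment rate = 14.96 / 116.33 = 12.86%.
Labor force participation rate = 116.33 / 199.19 = 58.40%.

Unemployment rate ≈ 12.86%; labor force participation rate ≈ 58.40%.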